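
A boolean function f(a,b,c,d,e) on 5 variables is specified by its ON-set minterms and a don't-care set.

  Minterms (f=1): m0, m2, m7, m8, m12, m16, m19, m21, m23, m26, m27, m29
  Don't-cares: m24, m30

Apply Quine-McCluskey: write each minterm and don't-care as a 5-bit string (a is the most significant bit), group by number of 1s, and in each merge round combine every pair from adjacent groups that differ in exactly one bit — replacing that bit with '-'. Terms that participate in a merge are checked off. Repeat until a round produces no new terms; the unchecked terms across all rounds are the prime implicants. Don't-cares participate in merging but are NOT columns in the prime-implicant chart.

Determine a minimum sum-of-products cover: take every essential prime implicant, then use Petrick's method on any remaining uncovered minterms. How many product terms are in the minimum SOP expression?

Round 0: 00000✓ 00010✓ 00111✓ 01000✓ 01100✓ 10000✓ 10011✓ 10101✓ 10111✓ 11000✓ 11010✓ 11011✓ 11101✓ 11110✓
Round 1: -0000✓ -0111 -1000✓ 0-000✓ 000-0 01-00 1-000✓ 1-011 1-101 10-11 101-1 11-10 110-0 1101-
Round 2: --000
PIs = {--000, -0111, 000-0, 01-00, 1-011, 1-101, 10-11, 101-1, 11-10, 110-0, 1101-}
Coverage chart:
  m0: --000,000-0
  m2: 000-0 ←essential
  m7: -0111 ←essential
  m8: --000,01-00
  m12: 01-00 ←essential
  m16: --000 ←essential
  m19: 1-011,10-11
  m21: 1-101,101-1
  m23: -0111,10-11,101-1
  m26: 11-10,110-0,1101-
  m27: 1-011,1101-
  m29: 1-101 ←essential
Essential: --000, -0111, 000-0, 01-00, 1-101
Petrick residual → 1-011, 11-10
Min cover (7 terms): c'd'e' + b'cde + a'b'c'e' + a'bd'e' + ac'de + acd'e + abde'

7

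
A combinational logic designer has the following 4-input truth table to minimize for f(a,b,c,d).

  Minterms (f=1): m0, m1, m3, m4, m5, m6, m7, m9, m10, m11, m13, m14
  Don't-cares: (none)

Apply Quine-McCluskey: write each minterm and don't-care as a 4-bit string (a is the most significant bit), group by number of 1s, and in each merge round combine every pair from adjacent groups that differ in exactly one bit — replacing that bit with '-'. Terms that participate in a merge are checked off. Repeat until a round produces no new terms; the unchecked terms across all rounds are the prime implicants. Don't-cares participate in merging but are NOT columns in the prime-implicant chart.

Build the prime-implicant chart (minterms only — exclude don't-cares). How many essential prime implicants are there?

2

size-2^0 implicants → 0000(✓)  0001(✓)  0011(✓)  0100(✓)  0101(✓)  0110(✓)  0111(✓)  1001(✓)  1010(✓)  1011(✓)  1101(✓)  1110(✓)
size-2^1 implicants → -001(✓)  -011(✓)  -101(✓)  -110  0-00(✓)  0-01(✓)  0-11(✓)  00-1(✓)  000-(✓)  01-0(✓)  01-1(✓)  010-(✓)  011-(✓)  1-01(✓)  1-10  10-1(✓)  101-
size-2^2 implicants → --01  -0-1  0--1  0-0-  01--
Unchecked terms (primes): --01, -0-1, -110, 0--1, 0-0-, 01--, 1-10, 101-
Minterm coverage:
  m0 ⊆ 0-0- [E]
  m1 ⊆ --01,-0-1,0--1,0-0-
  m3 ⊆ -0-1,0--1
  m4 ⊆ 0-0-,01--
  m5 ⊆ --01,0--1,0-0-,01--
  m6 ⊆ -110,01--
  m7 ⊆ 0--1,01--
  m9 ⊆ --01,-0-1
  m10 ⊆ 1-10,101-
  m11 ⊆ -0-1,101-
  m13 ⊆ --01 [E]
  m14 ⊆ -110,1-10
E = {--01, 0-0-}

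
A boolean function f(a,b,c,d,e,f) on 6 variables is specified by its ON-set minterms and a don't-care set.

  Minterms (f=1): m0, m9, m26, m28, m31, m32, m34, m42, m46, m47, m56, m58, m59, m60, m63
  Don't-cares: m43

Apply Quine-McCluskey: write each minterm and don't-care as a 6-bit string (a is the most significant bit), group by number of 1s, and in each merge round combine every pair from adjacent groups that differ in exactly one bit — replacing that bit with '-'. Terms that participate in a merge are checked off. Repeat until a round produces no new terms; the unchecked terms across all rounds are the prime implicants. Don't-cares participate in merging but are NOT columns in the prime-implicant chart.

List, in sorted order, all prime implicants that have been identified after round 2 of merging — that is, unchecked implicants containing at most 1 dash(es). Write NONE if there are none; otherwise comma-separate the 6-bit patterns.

size-2^0 implicants → 000000(✓)  001001  011010(✓)  011100(✓)  011111(✓)  100000(✓)  100010(✓)  101010(✓)  101011(✓)  101110(✓)  101111(✓)  111000(✓)  111010(✓)  111011(✓)  111100(✓)  111111(✓)
size-2^1 implicants → -00000  -11010  -11100  -11111  1-1010(✓)  1-1011(✓)  1-1111(✓)  10-010  1000-0  101-10(✓)  101-11(✓)  10101-(✓)  10111-(✓)  111-00  111-11(✓)  1110-0  11101-(✓)
size-2^2 implicants → 1-1-11  1-101-  101-1-
Unchecked terms (primes): -00000, -11010, -11100, -11111, 001001, 1-1-11, 1-101-, 10-010, 1000-0, 101-1-, 111-00, 1110-0

-00000, -11010, -11100, -11111, 001001, 10-010, 1000-0, 111-00, 1110-0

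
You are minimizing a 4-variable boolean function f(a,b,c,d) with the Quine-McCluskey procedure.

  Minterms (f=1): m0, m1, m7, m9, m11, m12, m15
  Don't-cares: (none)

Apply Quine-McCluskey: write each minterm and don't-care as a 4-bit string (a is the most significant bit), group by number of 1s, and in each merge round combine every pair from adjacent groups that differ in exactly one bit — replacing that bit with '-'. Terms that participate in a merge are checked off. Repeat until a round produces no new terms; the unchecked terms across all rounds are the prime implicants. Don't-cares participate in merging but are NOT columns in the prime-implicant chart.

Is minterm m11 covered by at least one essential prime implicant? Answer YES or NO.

NO

Round 0: 0000✓ 0001✓ 0111✓ 1001✓ 1011✓ 1100 1111✓
Round 1: -001 -111 000- 1-11 10-1
PIs = {-001, -111, 000-, 1-11, 10-1, 1100}
Coverage chart:
  m0: 000- ←essential
  m1: -001,000-
  m7: -111 ←essential
  m9: -001,10-1
  m11: 1-11,10-1
  m12: 1100 ←essential
  m15: -111,1-11
Essential: -111, 000-, 1100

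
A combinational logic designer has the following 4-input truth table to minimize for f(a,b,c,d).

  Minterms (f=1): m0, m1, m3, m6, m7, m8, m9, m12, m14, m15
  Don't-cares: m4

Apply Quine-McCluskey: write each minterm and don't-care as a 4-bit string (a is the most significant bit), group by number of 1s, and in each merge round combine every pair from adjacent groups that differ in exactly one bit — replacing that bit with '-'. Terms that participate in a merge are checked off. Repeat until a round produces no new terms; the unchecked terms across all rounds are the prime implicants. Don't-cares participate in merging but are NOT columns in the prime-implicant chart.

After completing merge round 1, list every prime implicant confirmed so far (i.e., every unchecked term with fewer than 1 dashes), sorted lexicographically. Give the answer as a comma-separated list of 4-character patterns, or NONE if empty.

NONE

size-2^0 implicants → 0000(✓)  0001(✓)  0011(✓)  0100(✓)  0110(✓)  0111(✓)  1000(✓)  1001(✓)  1100(✓)  1110(✓)  1111(✓)
size-2^1 implicants → -000(✓)  -001(✓)  -100(✓)  -110(✓)  -111(✓)  0-00(✓)  0-11  00-1  000-(✓)  01-0(✓)  011-(✓)  1-00(✓)  100-(✓)  11-0(✓)  111-(✓)
size-2^2 implicants → --00  -00-  -1-0  -11-
Unchecked terms (primes): --00, -00-, -1-0, -11-, 0-11, 00-1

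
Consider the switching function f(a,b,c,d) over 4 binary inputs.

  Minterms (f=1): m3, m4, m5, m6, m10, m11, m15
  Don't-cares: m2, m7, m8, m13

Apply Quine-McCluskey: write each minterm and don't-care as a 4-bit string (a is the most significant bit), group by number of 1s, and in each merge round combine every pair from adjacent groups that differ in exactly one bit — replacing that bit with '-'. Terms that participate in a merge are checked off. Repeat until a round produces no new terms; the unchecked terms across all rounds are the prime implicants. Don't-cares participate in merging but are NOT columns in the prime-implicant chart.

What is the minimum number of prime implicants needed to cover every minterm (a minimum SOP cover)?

3

Round 0: 0010✓ 0011✓ 0100✓ 0101✓ 0110✓ 0111✓ 1000✓ 1010✓ 1011✓ 1101✓ 1111✓
Round 1: -010✓ -011✓ -101✓ -111✓ 0-10✓ 0-11✓ 001-✓ 01-0✓ 01-1✓ 010-✓ 011-✓ 1-11✓ 10-0 101-✓ 11-1✓
Round 2: --11 -01- -1-1 0-1- 01--
PIs = {--11, -01-, -1-1, 0-1-, 01--, 10-0}
Coverage chart:
  m3: --11,-01-,0-1-
  m4: 01-- ←essential
  m5: -1-1,01--
  m6: 0-1-,01--
  m10: -01-,10-0
  m11: --11,-01-
  m15: --11,-1-1
Essential: 01--
Petrick residual → --11, -01-
Min cover (3 terms): cd + b'c + a'b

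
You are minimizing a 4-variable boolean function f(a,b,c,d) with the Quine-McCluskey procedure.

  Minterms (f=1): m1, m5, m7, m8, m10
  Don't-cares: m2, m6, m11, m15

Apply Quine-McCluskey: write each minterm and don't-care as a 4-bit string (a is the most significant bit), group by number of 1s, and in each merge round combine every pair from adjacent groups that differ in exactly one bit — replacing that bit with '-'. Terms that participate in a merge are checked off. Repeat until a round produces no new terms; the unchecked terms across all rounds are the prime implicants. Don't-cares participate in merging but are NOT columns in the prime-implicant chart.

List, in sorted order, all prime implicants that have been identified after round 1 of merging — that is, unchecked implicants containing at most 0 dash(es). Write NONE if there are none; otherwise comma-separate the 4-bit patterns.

NONE

[col 0] 0001*, 0010*, 0101*, 0110*, 0111*, 1000*, 1010*, 1011*, 1111*
[col 1] -010, -111, 0-01, 0-10, 01-1, 011-, 1-11, 10-0, 101-
Prime implicants: -010, -111, 0-01, 0-10, 01-1, 011-, 1-11, 10-0, 101-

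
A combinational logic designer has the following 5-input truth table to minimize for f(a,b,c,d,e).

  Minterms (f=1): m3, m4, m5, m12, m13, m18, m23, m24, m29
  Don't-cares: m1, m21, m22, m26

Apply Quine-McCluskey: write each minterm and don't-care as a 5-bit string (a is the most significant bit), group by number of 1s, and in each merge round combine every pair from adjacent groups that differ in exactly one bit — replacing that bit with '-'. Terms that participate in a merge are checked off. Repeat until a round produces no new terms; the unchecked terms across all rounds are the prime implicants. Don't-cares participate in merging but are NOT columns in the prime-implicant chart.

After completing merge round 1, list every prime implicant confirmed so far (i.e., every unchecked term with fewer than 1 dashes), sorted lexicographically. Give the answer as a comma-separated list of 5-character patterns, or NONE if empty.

Round 0: 00001✓ 00011✓ 00100✓ 00101✓ 01100✓ 01101✓ 10010✓ 10101✓ 10110✓ 10111✓ 11000✓ 11010✓ 11101✓
Round 1: -0101✓ -1101✓ 0-100✓ 0-101✓ 00-01 000-1 0010-✓ 0110-✓ 1-010 1-101✓ 10-10 101-1 1011- 110-0
Round 2: --101 0-10-
PIs = {--101, 0-10-, 00-01, 000-1, 1-010, 10-10, 101-1, 1011-, 110-0}

NONE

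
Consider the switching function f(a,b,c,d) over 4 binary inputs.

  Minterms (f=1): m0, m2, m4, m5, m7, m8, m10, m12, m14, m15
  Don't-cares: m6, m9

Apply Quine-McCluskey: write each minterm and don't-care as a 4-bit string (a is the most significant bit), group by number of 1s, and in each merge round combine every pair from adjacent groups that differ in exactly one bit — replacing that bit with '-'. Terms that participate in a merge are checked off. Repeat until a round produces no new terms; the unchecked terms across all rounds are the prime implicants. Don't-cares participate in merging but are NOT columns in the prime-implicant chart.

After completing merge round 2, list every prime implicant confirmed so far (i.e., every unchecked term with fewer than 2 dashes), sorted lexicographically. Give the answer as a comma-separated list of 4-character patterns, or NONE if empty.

Round 0: 0000✓ 0010✓ 0100✓ 0101✓ 0110✓ 0111✓ 1000✓ 1001✓ 1010✓ 1100✓ 1110✓ 1111✓
Round 1: -000✓ -010✓ -100✓ -110✓ -111✓ 0-00✓ 0-10✓ 00-0✓ 01-0✓ 01-1✓ 010-✓ 011-✓ 1-00✓ 1-10✓ 10-0✓ 100- 11-0✓ 111-✓
Round 2: --00✓ --10✓ -0-0✓ -1-0✓ -11- 0--0✓ 01-- 1--0✓
Round 3: ---0
PIs = {---0, -11-, 01--, 100-}

100-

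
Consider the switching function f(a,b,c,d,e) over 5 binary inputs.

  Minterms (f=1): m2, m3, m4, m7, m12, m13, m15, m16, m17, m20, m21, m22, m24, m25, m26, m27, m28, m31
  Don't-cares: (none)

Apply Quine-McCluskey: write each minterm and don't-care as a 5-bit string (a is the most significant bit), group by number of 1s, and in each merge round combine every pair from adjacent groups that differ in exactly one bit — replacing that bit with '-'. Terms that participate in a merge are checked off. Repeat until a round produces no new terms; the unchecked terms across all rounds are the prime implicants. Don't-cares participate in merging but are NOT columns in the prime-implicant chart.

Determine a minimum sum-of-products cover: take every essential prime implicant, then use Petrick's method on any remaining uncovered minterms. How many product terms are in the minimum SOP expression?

8

[col 0] 00010*, 00011*, 00100*, 00111*, 01100*, 01101*, 01111*, 10000*, 10001*, 10100*, 10101*, 10110*, 11000*, 11001*, 11010*, 11011*, 11100*, 11111*
[col 1] -0100*, -1100*, -1111, 0-100*, 0-111, 00-11, 0001-, 011-1, 0110-, 1-000*, 1-001*, 1-100*, 10-00*, 10-01*, 1000-*, 101-0, 1010-*, 11-00*, 11-11, 110-0*, 110-1*, 1100-*, 1101-*
[col 2] --100, 1--00, 1-00-, 10-0-, 110--
Prime implicants: --100, -1111, 0-111, 00-11, 0001-, 011-1, 0110-, 1--00, 1-00-, 10-0-, 101-0, 11-11, 110--
PI chart (minterm → PIs covering it):
  2 | 0001-  (sole → essential)
  3 | 00-11,0001-
  4 | --100  (sole → essential)
  7 | 0-111,00-11
  12 | --100,0110-
  13 | 011-1,0110-
  15 | -1111,0-111,011-1
  16 | 1--00,1-00-,10-0-
  17 | 1-00-,10-0-
  20 | --100,1--00,10-0-,101-0
  21 | 10-0-  (sole → essential)
  22 | 101-0  (sole → essential)
  24 | 1--00,1-00-,110--
  25 | 1-00-,110--
  26 | 110--  (sole → essential)
  27 | 11-11,110--
  28 | --100,1--00
  31 | -1111,11-11
Essential prime implicants: --100, 0001-, 10-0-, 101-0, 110--
Petrick residual → -1111, 0-111, 011-1
Minimum SOP uses 8 PIs: cd'e' + bcde + a'cde + a'b'c'd + a'bce + ab'd' + ab'ce' + abc'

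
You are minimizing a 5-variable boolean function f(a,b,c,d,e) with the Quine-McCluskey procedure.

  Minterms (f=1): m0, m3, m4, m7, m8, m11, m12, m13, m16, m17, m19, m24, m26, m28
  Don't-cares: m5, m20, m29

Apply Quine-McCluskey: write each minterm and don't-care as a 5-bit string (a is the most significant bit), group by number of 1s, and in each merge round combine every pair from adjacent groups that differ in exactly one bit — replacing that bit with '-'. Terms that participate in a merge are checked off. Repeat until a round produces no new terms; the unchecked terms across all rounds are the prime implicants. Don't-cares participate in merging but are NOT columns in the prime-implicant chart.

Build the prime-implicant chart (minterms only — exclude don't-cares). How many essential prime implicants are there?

Round 0: 00000✓ 00011✓ 00100✓ 00101✓ 00111✓ 01000✓ 01011✓ 01100✓ 01101✓ 10000✓ 10001✓ 10011✓ 10100✓ 11000✓ 11010✓ 11100✓ 11101✓
Round 1: -0000✓ -0011 -0100✓ -1000✓ -1100✓ -1101✓ 0-000✓ 0-011 0-100✓ 0-101✓ 00-00✓ 00-11 001-1 0010-✓ 01-00✓ 0110-✓ 1-000✓ 1-100✓ 10-00✓ 100-1 1000- 11-00✓ 110-0 1110-✓
Round 2: --000✓ --100✓ -0-00✓ -1-00✓ -110- 0--00✓ 0-10- 1--00✓
Round 3: ---00
PIs = {---00, -0011, -110-, 0-011, 0-10-, 00-11, 001-1, 100-1, 1000-, 110-0}
Coverage chart:
  m0: ---00 ←essential
  m3: -0011,0-011,00-11
  m4: ---00,0-10-
  m7: 00-11,001-1
  m8: ---00 ←essential
  m11: 0-011 ←essential
  m12: ---00,-110-,0-10-
  m13: -110-,0-10-
  m16: ---00,1000-
  m17: 100-1,1000-
  m19: -0011,100-1
  m24: ---00,110-0
  m26: 110-0 ←essential
  m28: ---00,-110-
Essential: ---00, 0-011, 110-0

3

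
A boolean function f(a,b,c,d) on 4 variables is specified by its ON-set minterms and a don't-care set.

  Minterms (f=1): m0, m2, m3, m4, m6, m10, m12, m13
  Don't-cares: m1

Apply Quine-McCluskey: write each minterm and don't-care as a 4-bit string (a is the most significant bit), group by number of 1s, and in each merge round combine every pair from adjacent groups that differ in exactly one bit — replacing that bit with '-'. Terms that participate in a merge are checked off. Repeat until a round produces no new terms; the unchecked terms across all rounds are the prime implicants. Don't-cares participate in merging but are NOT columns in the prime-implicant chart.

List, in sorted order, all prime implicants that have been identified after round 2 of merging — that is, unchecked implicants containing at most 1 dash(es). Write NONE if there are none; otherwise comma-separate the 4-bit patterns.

-010, -100, 110-

[col 0] 0000*, 0001*, 0010*, 0011*, 0100*, 0110*, 1010*, 1100*, 1101*
[col 1] -010, -100, 0-00*, 0-10*, 00-0*, 00-1*, 000-*, 001-*, 01-0*, 110-
[col 2] 0--0, 00--
Prime implicants: -010, -100, 0--0, 00--, 110-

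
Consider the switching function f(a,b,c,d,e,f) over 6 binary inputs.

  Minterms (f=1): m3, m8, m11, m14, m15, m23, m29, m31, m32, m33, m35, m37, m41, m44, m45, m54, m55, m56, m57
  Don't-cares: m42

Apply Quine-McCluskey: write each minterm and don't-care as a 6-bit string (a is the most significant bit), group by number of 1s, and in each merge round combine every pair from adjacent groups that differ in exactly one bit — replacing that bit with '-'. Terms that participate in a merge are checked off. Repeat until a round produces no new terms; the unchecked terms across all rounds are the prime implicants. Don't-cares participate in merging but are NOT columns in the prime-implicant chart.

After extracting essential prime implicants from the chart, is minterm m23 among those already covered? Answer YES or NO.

NO

size-2^0 implicants → 000011(✓)  001000  001011(✓)  001110(✓)  001111(✓)  010111(✓)  011101(✓)  011111(✓)  100000(✓)  100001(✓)  100011(✓)  100101(✓)  101001(✓)  101010  101100(✓)  101101(✓)  110110(✓)  110111(✓)  111000(✓)  111001(✓)
size-2^1 implicants → -00011  -10111  0-1111  00-011  001-11  00111-  01-111  0111-1  1-1001  10-001(✓)  10-101(✓)  100-01(✓)  1000-1  10000-  101-01(✓)  10110-  11011-  11100-
size-2^2 implicants → 10--01
Unchecked terms (primes): -00011, -10111, 0-1111, 00-011, 001-11, 001000, 00111-, 01-111, 0111-1, 1-1001, 10--01, 1000-1, 10000-, 101010, 10110-, 11011-, 11100-
Minterm coverage:
  m3 ⊆ -00011,00-011
  m8 ⊆ 001000 [E]
  m11 ⊆ 00-011,001-11
  m14 ⊆ 00111- [E]
  m15 ⊆ 0-1111,001-11,00111-
  m23 ⊆ -10111,01-111
  m29 ⊆ 0111-1 [E]
  m31 ⊆ 0-1111,01-111,0111-1
  m32 ⊆ 10000- [E]
  m33 ⊆ 10--01,1000-1,10000-
  m35 ⊆ -00011,1000-1
  m37 ⊆ 10--01 [E]
  m41 ⊆ 1-1001,10--01
  m44 ⊆ 10110- [E]
  m45 ⊆ 10--01,10110-
  m54 ⊆ 11011- [E]
  m55 ⊆ -10111,11011-
  m56 ⊆ 11100- [E]
  m57 ⊆ 1-1001,11100-
E = {001000, 00111-, 0111-1, 10--01, 10000-, 10110-, 11011-, 11100-}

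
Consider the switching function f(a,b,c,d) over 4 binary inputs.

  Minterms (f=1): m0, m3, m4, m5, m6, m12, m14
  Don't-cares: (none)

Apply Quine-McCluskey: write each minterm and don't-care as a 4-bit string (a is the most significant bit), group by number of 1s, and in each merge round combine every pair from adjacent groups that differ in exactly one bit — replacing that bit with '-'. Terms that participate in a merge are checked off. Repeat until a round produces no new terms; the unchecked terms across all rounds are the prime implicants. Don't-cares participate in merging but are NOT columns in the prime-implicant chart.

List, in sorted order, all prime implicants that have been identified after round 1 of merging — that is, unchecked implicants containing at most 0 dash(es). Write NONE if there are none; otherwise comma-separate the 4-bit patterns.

0011

[col 0] 0000*, 0011, 0100*, 0101*, 0110*, 1100*, 1110*
[col 1] -100*, -110*, 0-00, 01-0*, 010-, 11-0*
[col 2] -1-0
Prime implicants: -1-0, 0-00, 0011, 010-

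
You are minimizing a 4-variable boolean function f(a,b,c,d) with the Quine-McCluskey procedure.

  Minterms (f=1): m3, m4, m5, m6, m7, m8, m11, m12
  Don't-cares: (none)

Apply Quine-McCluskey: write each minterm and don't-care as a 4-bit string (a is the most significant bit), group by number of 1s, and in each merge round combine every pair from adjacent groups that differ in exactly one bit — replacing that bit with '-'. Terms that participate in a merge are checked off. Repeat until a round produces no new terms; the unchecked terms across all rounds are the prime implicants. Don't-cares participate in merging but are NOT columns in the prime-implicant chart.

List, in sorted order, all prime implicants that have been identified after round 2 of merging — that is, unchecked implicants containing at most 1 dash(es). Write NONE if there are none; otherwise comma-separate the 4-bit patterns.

Round 0: 0011✓ 0100✓ 0101✓ 0110✓ 0111✓ 1000✓ 1011✓ 1100✓
Round 1: -011 -100 0-11 01-0✓ 01-1✓ 010-✓ 011-✓ 1-00
Round 2: 01--
PIs = {-011, -100, 0-11, 01--, 1-00}

-011, -100, 0-11, 1-00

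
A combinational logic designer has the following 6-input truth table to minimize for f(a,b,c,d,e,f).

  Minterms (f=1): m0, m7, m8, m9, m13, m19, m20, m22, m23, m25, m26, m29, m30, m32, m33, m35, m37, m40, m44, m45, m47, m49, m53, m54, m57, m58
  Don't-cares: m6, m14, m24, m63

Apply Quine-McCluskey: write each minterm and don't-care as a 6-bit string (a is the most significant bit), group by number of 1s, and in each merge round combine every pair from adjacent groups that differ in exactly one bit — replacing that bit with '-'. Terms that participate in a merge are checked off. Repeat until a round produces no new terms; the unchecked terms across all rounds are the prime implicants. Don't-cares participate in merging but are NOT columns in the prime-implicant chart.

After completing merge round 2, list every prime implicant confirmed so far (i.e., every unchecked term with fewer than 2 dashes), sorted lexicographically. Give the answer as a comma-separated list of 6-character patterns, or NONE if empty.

Round 0: 000000✓ 000110✓ 000111✓ 001000✓ 001001✓ 001101✓ 001110✓ 010011✓ 010100✓ 010110✓ 010111✓ 011000✓ 011001✓ 011010✓ 011101✓ 011110✓ 100000✓ 100001✓ 100011✓ 100101✓ 101000✓ 101100✓ 101101✓ 101111✓ 110001✓ 110101✓ 110110✓ 111001✓ 111010✓ 111111✓
Round 1: -00000✓ -01000✓ -01101 -10110 -11001 -11010 0-0110✓ 0-0111✓ 0-1000✓ 0-1001✓ 0-1101✓ 0-1110✓ 00-000✓ 00-110✓ 00011-✓ 001-01✓ 00100-✓ 01-110✓ 010-11 0101-0 01011-✓ 011-01✓ 011-10 0110-0 01100-✓ 1-0001✓ 1-0101✓ 1-1111 10-000✓ 10-101 100-01✓ 1000-1 10000- 101-00 1011-1 10110- 11-001 110-01✓
Round 2: -0-000 0--110 0-011- 0-1-01 0-100- 1-0-01
PIs = {-0-000, -01101, -10110, -11001, -11010, 0--110, 0-011-, 0-1-01, 0-100-, 010-11, 0101-0, 011-10, 0110-0, 1-0-01, 1-1111, 10-101, 1000-1, 10000-, 101-00, 1011-1, 10110-, 11-001}

-01101, -10110, -11001, -11010, 010-11, 0101-0, 011-10, 0110-0, 1-1111, 10-101, 1000-1, 10000-, 101-00, 1011-1, 10110-, 11-001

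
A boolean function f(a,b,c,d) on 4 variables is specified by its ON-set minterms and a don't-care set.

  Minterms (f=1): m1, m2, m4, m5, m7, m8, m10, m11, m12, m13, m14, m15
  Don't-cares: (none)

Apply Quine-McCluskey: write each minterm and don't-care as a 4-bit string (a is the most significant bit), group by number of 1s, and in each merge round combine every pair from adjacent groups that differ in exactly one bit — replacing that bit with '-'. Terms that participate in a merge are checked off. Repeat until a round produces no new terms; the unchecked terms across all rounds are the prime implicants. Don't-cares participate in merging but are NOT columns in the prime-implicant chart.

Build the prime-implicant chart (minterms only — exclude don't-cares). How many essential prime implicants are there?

Round 0: 0001✓ 0010✓ 0100✓ 0101✓ 0111✓ 1000✓ 1010✓ 1011✓ 1100✓ 1101✓ 1110✓ 1111✓
Round 1: -010 -100✓ -101✓ -111✓ 0-01 01-1✓ 010-✓ 1-00✓ 1-10✓ 1-11✓ 10-0✓ 101-✓ 11-0✓ 11-1✓ 110-✓ 111-✓
Round 2: -1-1 -10- 1--0 1-1- 11--
PIs = {-010, -1-1, -10-, 0-01, 1--0, 1-1-, 11--}
Coverage chart:
  m1: 0-01 ←essential
  m2: -010 ←essential
  m4: -10- ←essential
  m5: -1-1,-10-,0-01
  m7: -1-1 ←essential
  m8: 1--0 ←essential
  m10: -010,1--0,1-1-
  m11: 1-1- ←essential
  m12: -10-,1--0,11--
  m13: -1-1,-10-,11--
  m14: 1--0,1-1-,11--
  m15: -1-1,1-1-,11--
Essential: -010, -1-1, -10-, 0-01, 1--0, 1-1-

6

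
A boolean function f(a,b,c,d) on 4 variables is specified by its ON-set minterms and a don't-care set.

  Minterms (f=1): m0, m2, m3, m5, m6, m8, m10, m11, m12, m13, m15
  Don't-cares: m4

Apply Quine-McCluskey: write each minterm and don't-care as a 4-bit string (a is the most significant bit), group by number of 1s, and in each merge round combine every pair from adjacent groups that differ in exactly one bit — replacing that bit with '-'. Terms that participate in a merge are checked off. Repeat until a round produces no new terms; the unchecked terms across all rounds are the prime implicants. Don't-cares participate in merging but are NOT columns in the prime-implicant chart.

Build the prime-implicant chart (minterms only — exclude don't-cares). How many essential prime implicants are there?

Round 0: 0000✓ 0010✓ 0011✓ 0100✓ 0101✓ 0110✓ 1000✓ 1010✓ 1011✓ 1100✓ 1101✓ 1111✓
Round 1: -000✓ -010✓ -011✓ -100✓ -101✓ 0-00✓ 0-10✓ 00-0✓ 001-✓ 01-0✓ 010-✓ 1-00✓ 1-11 10-0✓ 101-✓ 11-1 110-✓
Round 2: --00 -0-0 -01- -10- 0--0
PIs = {--00, -0-0, -01-, -10-, 0--0, 1-11, 11-1}
Coverage chart:
  m0: --00,-0-0,0--0
  m2: -0-0,-01-,0--0
  m3: -01- ←essential
  m5: -10- ←essential
  m6: 0--0 ←essential
  m8: --00,-0-0
  m10: -0-0,-01-
  m11: -01-,1-11
  m12: --00,-10-
  m13: -10-,11-1
  m15: 1-11,11-1
Essential: -01-, -10-, 0--0

3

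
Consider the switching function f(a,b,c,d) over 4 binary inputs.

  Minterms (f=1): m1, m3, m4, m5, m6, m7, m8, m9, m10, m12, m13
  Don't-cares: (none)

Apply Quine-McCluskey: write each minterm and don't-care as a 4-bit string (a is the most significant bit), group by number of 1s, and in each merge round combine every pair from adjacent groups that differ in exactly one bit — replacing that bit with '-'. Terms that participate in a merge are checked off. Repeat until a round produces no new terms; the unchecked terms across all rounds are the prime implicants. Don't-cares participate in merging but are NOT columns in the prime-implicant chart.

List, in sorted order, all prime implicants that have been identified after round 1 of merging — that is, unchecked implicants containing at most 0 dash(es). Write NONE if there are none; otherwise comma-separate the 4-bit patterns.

NONE

size-2^0 implicants → 0001(✓)  0011(✓)  0100(✓)  0101(✓)  0110(✓)  0111(✓)  1000(✓)  1001(✓)  1010(✓)  1100(✓)  1101(✓)
size-2^1 implicants → -001(✓)  -100(✓)  -101(✓)  0-01(✓)  0-11(✓)  00-1(✓)  01-0(✓)  01-1(✓)  010-(✓)  011-(✓)  1-00(✓)  1-01(✓)  10-0  100-(✓)  110-(✓)
size-2^2 implicants → --01  -10-  0--1  01--  1-0-
Unchecked terms (primes): --01, -10-, 0--1, 01--, 1-0-, 10-0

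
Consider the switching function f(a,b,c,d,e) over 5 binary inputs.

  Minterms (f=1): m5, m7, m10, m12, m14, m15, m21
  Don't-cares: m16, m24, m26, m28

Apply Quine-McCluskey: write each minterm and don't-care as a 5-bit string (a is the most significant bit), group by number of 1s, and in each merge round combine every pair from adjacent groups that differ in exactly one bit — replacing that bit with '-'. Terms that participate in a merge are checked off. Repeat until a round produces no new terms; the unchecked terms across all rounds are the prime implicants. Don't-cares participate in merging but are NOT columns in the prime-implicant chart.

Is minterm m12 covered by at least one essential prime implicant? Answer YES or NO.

NO

[col 0] 00101*, 00111*, 01010*, 01100*, 01110*, 01111*, 10000*, 10101*, 11000*, 11010*, 11100*
[col 1] -0101, -1010, -1100, 0-111, 001-1, 01-10, 011-0, 0111-, 1-000, 11-00, 110-0
Prime implicants: -0101, -1010, -1100, 0-111, 001-1, 01-10, 011-0, 0111-, 1-000, 11-00, 110-0
PI chart (minterm → PIs covering it):
  5 | -0101,001-1
  7 | 0-111,001-1
  10 | -1010,01-10
  12 | -1100,011-0
  14 | 01-10,011-0,0111-
  15 | 0-111,0111-
  21 | -0101  (sole → essential)
Essential prime implicants: -0101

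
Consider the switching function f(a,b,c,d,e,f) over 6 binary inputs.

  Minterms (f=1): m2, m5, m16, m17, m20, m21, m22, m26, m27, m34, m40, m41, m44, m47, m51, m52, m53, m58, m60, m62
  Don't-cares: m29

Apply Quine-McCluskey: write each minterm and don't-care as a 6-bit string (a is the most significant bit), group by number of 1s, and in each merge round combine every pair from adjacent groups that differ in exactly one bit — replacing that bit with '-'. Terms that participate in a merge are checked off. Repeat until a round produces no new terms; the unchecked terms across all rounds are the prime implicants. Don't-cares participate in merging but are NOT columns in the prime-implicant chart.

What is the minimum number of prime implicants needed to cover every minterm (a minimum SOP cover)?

11

Round 0: 000010✓ 000101✓ 010000✓ 010001✓ 010100✓ 010101✓ 010110✓ 011010✓ 011011✓ 011101✓ 100010✓ 101000✓ 101001✓ 101100✓ 101111 110011 110100✓ 110101✓ 111010✓ 111100✓ 111110✓
Round 1: -00010 -10100✓ -10101✓ -11010 0-0101 01-101 010-00✓ 010-01✓ 01000-✓ 0101-0 01010-✓ 01101- 1-1100 101-00 10100- 11-100 11010-✓ 111-10 1111-0
Round 2: -1010- 010-0-
PIs = {-00010, -1010-, -11010, 0-0101, 01-101, 010-0-, 0101-0, 01101-, 1-1100, 101-00, 10100-, 101111, 11-100, 110011, 111-10, 1111-0}
Coverage chart:
  m2: -00010 ←essential
  m5: 0-0101 ←essential
  m16: 010-0- ←essential
  m17: 010-0- ←essential
  m20: -1010-,010-0-,0101-0
  m21: -1010-,0-0101,01-101,010-0-
  m22: 0101-0 ←essential
  m26: -11010,01101-
  m27: 01101- ←essential
  m34: -00010 ←essential
  m40: 101-00,10100-
  m41: 10100- ←essential
  m44: 1-1100,101-00
  m47: 101111 ←essential
  m51: 110011 ←essential
  m52: -1010-,11-100
  m53: -1010- ←essential
  m58: -11010,111-10
  m60: 1-1100,11-100,1111-0
  m62: 111-10,1111-0
Essential: -00010, -1010-, 0-0101, 010-0-, 0101-0, 01101-, 10100-, 101111, 110011
Petrick residual → 1-1100, 111-10
Min cover (11 terms): b'c'd'ef' + bc'de' + a'c'de'f + a'bc'e' + a'bc'df' + a'bcd'e + acde'f' + ab'cd'e' + ab'cdef + abc'd'ef + abcef'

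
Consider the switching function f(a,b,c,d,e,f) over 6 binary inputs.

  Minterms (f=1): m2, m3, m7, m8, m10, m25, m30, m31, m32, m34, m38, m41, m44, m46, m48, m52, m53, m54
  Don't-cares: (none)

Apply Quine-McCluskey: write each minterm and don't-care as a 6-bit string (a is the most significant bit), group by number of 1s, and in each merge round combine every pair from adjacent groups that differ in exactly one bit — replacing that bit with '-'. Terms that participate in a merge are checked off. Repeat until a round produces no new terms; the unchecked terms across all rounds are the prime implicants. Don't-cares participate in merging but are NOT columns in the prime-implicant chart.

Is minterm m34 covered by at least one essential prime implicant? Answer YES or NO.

Round 0: 000010✓ 000011✓ 000111✓ 001000✓ 001010✓ 011001 011110✓ 011111✓ 100000✓ 100010✓ 100110✓ 101001 101100✓ 101110✓ 110000✓ 110100✓ 110101✓ 110110✓
Round 1: -00010 00-010 000-11 00001- 0010-0 01111- 1-0000 1-0110 10-110 100-10 1000-0 1011-0 110-00 1101-0 11010-
PIs = {-00010, 00-010, 000-11, 00001-, 0010-0, 011001, 01111-, 1-0000, 1-0110, 10-110, 100-10, 1000-0, 101001, 1011-0, 110-00, 1101-0, 11010-}
Coverage chart:
  m2: -00010,00-010,00001-
  m3: 000-11,00001-
  m7: 000-11 ←essential
  m8: 0010-0 ←essential
  m10: 00-010,0010-0
  m25: 011001 ←essential
  m30: 01111- ←essential
  m31: 01111- ←essential
  m32: 1-0000,1000-0
  m34: -00010,100-10,1000-0
  m38: 1-0110,10-110,100-10
  m41: 101001 ←essential
  m44: 1011-0 ←essential
  m46: 10-110,1011-0
  m48: 1-0000,110-00
  m52: 110-00,1101-0,11010-
  m53: 11010- ←essential
  m54: 1-0110,1101-0
Essential: 000-11, 0010-0, 011001, 01111-, 101001, 1011-0, 11010-

NO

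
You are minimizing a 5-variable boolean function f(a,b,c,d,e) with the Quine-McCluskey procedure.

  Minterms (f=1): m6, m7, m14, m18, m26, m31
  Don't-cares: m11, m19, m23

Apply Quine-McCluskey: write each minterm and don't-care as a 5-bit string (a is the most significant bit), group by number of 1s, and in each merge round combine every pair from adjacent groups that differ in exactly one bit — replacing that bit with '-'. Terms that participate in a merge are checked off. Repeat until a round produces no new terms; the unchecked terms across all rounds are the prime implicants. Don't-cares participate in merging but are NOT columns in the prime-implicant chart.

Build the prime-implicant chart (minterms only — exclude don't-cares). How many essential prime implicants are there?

Round 0: 00110✓ 00111✓ 01011 01110✓ 10010✓ 10011✓ 10111✓ 11010✓ 11111✓
Round 1: -0111 0-110 0011- 1-010 1-111 10-11 1001-
PIs = {-0111, 0-110, 0011-, 01011, 1-010, 1-111, 10-11, 1001-}
Coverage chart:
  m6: 0-110,0011-
  m7: -0111,0011-
  m14: 0-110 ←essential
  m18: 1-010,1001-
  m26: 1-010 ←essential
  m31: 1-111 ←essential
Essential: 0-110, 1-010, 1-111

3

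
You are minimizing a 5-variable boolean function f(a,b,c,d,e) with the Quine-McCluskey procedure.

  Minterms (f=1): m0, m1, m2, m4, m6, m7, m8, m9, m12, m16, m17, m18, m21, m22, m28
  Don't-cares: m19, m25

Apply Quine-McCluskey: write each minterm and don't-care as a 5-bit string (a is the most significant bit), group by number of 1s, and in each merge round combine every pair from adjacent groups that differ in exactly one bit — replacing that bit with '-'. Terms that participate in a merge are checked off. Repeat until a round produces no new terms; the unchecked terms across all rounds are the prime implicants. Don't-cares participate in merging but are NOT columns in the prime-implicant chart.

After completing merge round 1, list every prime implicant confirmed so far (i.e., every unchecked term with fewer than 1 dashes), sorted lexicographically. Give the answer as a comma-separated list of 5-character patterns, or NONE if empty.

NONE

Round 0: 00000✓ 00001✓ 00010✓ 00100✓ 00110✓ 00111✓ 01000✓ 01001✓ 01100✓ 10000✓ 10001✓ 10010✓ 10011✓ 10101✓ 10110✓ 11001✓ 11100✓
Round 1: -0000✓ -0001✓ -0010✓ -0110✓ -1001✓ -1100 0-000✓ 0-001✓ 0-100✓ 00-00✓ 00-10✓ 000-0✓ 0000-✓ 001-0✓ 0011- 01-00✓ 0100-✓ 1-001✓ 10-01 10-10✓ 100-0✓ 100-1✓ 1000-✓ 1001-✓
Round 2: --001 -0-10 -00-0 -000- 0--00 0-00- 00--0 100--
PIs = {--001, -0-10, -00-0, -000-, -1100, 0--00, 0-00-, 00--0, 0011-, 10-01, 100--}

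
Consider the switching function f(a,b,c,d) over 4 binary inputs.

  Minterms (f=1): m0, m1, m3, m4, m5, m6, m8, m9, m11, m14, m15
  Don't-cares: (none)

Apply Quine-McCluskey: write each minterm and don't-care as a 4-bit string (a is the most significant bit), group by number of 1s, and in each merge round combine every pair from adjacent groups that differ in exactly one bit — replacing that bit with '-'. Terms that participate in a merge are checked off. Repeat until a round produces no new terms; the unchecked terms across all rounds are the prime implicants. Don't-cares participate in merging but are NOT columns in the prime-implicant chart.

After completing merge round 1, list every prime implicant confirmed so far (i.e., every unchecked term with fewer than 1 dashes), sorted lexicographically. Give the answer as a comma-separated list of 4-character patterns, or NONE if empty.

[col 0] 0000*, 0001*, 0011*, 0100*, 0101*, 0110*, 1000*, 1001*, 1011*, 1110*, 1111*
[col 1] -000*, -001*, -011*, -110, 0-00*, 0-01*, 00-1*, 000-*, 01-0, 010-*, 1-11, 10-1*, 100-*, 111-
[col 2] -0-1, -00-, 0-0-
Prime implicants: -0-1, -00-, -110, 0-0-, 01-0, 1-11, 111-

NONE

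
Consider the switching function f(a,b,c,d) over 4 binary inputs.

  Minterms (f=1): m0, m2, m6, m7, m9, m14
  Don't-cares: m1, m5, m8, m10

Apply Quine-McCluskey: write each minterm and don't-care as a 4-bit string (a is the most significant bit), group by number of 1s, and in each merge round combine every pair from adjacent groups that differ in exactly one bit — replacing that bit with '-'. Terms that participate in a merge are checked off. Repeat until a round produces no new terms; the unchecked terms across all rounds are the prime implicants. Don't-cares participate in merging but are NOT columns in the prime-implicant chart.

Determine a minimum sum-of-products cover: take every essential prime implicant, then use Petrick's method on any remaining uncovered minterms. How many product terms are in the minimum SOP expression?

[col 0] 0000*, 0001*, 0010*, 0101*, 0110*, 0111*, 1000*, 1001*, 1010*, 1110*
[col 1] -000*, -001*, -010*, -110*, 0-01, 0-10*, 00-0*, 000-*, 01-1, 011-, 1-10*, 10-0*, 100-*
[col 2] --10, -0-0, -00-
Prime implicants: --10, -0-0, -00-, 0-01, 01-1, 011-
PI chart (minterm → PIs covering it):
  0 | -0-0,-00-
  2 | --10,-0-0
  6 | --10,011-
  7 | 01-1,011-
  9 | -00-  (sole → essential)
  14 | --10  (sole → essential)
Essential prime implicants: --10, -00-
Petrick residual → 01-1
Minimum SOP uses 3 PIs: cd' + b'c' + a'bd

3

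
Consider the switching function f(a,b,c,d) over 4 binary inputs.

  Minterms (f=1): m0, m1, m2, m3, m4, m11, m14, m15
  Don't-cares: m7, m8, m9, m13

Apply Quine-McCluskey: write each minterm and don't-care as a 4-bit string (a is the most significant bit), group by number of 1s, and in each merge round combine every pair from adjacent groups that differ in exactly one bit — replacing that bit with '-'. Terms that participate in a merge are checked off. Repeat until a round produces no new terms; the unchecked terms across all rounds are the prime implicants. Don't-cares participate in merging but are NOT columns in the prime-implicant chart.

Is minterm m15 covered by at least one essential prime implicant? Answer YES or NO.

YES

size-2^0 implicants → 0000(✓)  0001(✓)  0010(✓)  0011(✓)  0100(✓)  0111(✓)  1000(✓)  1001(✓)  1011(✓)  1101(✓)  1110(✓)  1111(✓)
size-2^1 implicants → -000(✓)  -001(✓)  -011(✓)  -111(✓)  0-00  0-11(✓)  00-0(✓)  00-1(✓)  000-(✓)  001-(✓)  1-01(✓)  1-11(✓)  10-1(✓)  100-(✓)  11-1(✓)  111-
size-2^2 implicants → --11  -0-1  -00-  00--  1--1
Unchecked terms (primes): --11, -0-1, -00-, 0-00, 00--, 1--1, 111-
Minterm coverage:
  m0 ⊆ -00-,0-00,00--
  m1 ⊆ -0-1,-00-,00--
  m2 ⊆ 00-- [E]
  m3 ⊆ --11,-0-1,00--
  m4 ⊆ 0-00 [E]
  m11 ⊆ --11,-0-1,1--1
  m14 ⊆ 111- [E]
  m15 ⊆ --11,1--1,111-
E = {0-00, 00--, 111-}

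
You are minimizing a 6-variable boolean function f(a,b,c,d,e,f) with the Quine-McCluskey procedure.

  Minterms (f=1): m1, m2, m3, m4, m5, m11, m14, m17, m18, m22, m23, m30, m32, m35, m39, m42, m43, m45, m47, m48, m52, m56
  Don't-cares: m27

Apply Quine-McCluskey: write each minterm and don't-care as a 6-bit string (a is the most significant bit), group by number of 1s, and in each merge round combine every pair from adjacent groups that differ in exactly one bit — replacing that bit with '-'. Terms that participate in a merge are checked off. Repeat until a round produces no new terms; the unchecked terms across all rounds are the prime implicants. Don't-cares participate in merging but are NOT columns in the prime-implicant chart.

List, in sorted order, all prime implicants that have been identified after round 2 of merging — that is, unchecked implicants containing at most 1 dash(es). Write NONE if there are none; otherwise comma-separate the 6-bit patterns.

0-0001, 0-0010, 0-1011, 0-1110, 000-01, 0000-1, 00001-, 00010-, 01-110, 010-10, 01011-, 1-0000, 10101-, 1011-1, 11-000, 110-00

Round 0: 000001✓ 000010✓ 000011✓ 000100✓ 000101✓ 001011✓ 001110✓ 010001✓ 010010✓ 010110✓ 010111✓ 011011✓ 011110✓ 100000✓ 100011✓ 100111✓ 101010✓ 101011✓ 101101✓ 101111✓ 110000✓ 110100✓ 111000✓
Round 1: -00011✓ -01011✓ 0-0001 0-0010 0-1011 0-1110 00-011✓ 000-01 0000-1 00001- 00010- 01-110 010-10 01011- 1-0000 10-011✓ 10-111✓ 100-11✓ 101-11✓ 10101- 1011-1 11-000 110-00
Round 2: -0-011 10--11
PIs = {-0-011, 0-0001, 0-0010, 0-1011, 0-1110, 000-01, 0000-1, 00001-, 00010-, 01-110, 010-10, 01011-, 1-0000, 10--11, 10101-, 1011-1, 11-000, 110-00}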